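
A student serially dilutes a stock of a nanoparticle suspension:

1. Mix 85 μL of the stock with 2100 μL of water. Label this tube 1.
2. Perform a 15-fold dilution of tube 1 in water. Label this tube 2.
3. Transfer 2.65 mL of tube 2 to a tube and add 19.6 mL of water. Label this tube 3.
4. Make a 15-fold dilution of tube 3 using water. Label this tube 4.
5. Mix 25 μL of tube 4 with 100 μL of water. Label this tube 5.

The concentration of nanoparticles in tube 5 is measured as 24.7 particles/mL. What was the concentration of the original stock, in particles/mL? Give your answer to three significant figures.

Step 1: 85 μL + 2100 μL = 2185 μL total → factor 2185/85 = 25.706
Step 2: 15-fold → factor 15
Step 3: 2.65 mL + 19.6 mL = 22.25 mL total → factor 22.25/2.65 = 8.3962
Step 4: 15-fold → factor 15
Step 5: 25 μL + 100 μL = 125 μL total → factor 125/25 = 5
Overall dilution factor = 25.706 × 15 × 8.3962 × 15 × 5 = 2.4281 × 10^5
Stock = 24.7 particles/mL × 2.4281 × 10^5 = 6.00 × 10^6 particles/mL

6.00 × 10^6 particles/mL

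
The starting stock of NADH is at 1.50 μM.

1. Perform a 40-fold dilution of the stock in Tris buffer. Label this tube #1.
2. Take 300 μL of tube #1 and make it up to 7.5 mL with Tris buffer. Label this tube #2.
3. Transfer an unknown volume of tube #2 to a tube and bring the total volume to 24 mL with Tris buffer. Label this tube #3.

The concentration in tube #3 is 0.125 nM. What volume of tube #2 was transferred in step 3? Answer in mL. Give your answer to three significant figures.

2.00 mL

Step 1: 40-fold → factor 40
Step 2: 300 μL brought to 7.5 mL → factor 7500/300 = 25
Step 3: v brought to 24 mL → factor = 24 mL/v
Product of known-step factors = 1000
Overall factor = 1.50 μM / (0.125 nM) = 12000
Step-3 factor = 12000 / 1000 = 12
v = 24 mL / 12 = 2.00 mL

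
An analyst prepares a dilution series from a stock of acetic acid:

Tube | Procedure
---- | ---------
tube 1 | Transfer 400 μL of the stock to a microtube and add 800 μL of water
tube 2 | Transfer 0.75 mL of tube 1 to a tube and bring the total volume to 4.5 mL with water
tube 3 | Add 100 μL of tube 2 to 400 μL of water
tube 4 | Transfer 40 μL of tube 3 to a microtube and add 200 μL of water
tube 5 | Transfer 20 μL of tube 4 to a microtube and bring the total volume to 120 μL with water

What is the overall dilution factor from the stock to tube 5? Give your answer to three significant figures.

Step 1: 400 μL + 800 μL = 1200 μL total → factor 1200/400 = 3
Step 2: 0.75 mL brought to 4.5 mL → factor 4.5/0.75 = 6
Step 3: 100 μL + 400 μL = 500 μL total → factor 500/100 = 5
Step 4: 40 μL + 200 μL = 240 μL total → factor 240/40 = 6
Step 5: 20 μL brought to 120 μL → factor 120/20 = 6
Overall dilution factor = 3 × 6 × 5 × 6 × 6 = 3240

3.24 × 10^3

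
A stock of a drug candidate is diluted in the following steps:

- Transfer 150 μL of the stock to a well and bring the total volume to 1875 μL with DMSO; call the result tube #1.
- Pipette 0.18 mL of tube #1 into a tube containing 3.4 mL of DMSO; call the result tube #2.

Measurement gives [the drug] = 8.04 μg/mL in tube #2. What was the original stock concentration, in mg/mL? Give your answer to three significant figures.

2.00 mg/mL

Step 1: 150 μL brought to 1875 μL → factor 1875/150 = 12.5
Step 2: 0.18 mL + 3.4 mL = 3.58 mL total → factor 3.58/0.18 = 19.889
Overall dilution factor = 12.5 × 19.889 = 248.61
Stock = 8.04 μg/mL × 248.61 = 1999 μg/mL = 2.00 mg/mL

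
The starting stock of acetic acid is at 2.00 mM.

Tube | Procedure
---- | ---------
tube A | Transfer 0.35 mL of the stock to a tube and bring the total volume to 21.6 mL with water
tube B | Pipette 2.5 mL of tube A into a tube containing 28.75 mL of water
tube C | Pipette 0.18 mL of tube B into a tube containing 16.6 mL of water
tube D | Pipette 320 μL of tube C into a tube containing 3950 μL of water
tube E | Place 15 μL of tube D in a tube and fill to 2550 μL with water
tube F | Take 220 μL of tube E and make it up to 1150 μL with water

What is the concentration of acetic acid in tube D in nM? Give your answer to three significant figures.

Step 1: 0.35 mL brought to 21.6 mL → factor 21.6/0.35 = 61.714
Step 2: 2.5 mL + 28.75 mL = 31.25 mL total → factor 31.25/2.5 = 12.5
Step 3: 0.18 mL + 16.6 mL = 16.78 mL total → factor 16.78/0.18 = 93.222
Step 4: 320 μL + 3950 μL = 4270 μL total → factor 4270/320 = 13.344
Dilution factor through tube D = 61.714 × 12.5 × 93.222 × 13.344 = 9.5961 × 10^5
[tube D] = 2.00 mM / 9.5961 × 10^5 = 2.084 × 10^-6 mM = 2.08 nM

2.08 nM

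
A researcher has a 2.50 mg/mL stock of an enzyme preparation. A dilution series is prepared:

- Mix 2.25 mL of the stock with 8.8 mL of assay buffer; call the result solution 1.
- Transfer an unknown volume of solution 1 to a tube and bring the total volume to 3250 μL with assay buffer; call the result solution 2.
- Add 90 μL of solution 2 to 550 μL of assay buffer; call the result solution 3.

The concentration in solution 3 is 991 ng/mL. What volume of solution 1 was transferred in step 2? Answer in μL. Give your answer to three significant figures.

Step 1: 2.25 mL + 8.8 mL = 11.05 mL total → factor 11.05/2.25 = 4.9111
Step 2: v brought to 3250 μL → factor = 3250 μL/v
Step 3: 90 μL + 550 μL = 640 μL total → factor 640/90 = 7.1111
Product of known-step factors = 34.923
Overall factor = 2.50 mg/mL / (991 ng/mL) = 2522.7
Step-2 factor = 2522.7 / 34.923 = 72.235
v = 3250 μL / 72.235 = 45.0 μL

45.0 μL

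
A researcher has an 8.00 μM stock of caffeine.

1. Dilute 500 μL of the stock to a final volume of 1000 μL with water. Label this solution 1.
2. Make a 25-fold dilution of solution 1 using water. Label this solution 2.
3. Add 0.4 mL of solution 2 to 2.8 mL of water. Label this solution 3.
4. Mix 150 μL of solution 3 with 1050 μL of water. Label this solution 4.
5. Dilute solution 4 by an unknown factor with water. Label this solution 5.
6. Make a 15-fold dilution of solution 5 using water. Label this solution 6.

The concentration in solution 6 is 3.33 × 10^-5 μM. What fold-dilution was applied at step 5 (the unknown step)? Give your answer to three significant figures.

Step 1: 500 μL brought to 1000 μL → factor 1000/500 = 2
Step 2: 25-fold → factor 25
Step 3: 0.4 mL + 2.8 mL = 3.2 mL total → factor 3.2/0.4 = 8
Step 4: 150 μL + 1050 μL = 1200 μL total → factor 1200/150 = 8
Step 5: unknown factor x
Step 6: 15-fold → factor 15
Product of known-step factors = 48000
Overall factor = 8.00 μM / (3.33 × 10^-5 μM) = 2.4024 × 10^5
x = 2.4024 × 10^5 / 48000 = 5.01

5.01-fold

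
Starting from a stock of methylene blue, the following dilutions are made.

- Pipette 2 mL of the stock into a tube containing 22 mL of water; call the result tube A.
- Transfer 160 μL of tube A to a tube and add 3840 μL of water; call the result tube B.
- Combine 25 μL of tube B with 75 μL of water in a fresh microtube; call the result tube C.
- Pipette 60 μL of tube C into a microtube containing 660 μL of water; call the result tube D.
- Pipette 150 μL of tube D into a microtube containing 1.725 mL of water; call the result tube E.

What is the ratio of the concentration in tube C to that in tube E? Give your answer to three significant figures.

150

Step 1: 2 mL + 22 mL = 24 mL total → factor 24/2 = 12
Step 2: 160 μL + 3840 μL = 4000 μL total → factor 4000/160 = 25
Step 3: 25 μL + 75 μL = 100 μL total → factor 100/25 = 4
Step 4: 60 μL + 660 μL = 720 μL total → factor 720/60 = 12
Step 5: 150 μL + 1.725 mL = 1875 μL total → factor 1875/150 = 12.5
Dilution factor to tube C = 1200; to tube E = 1.8 × 10^5
[tube C]/[tube E] = (factor to tube E)/(factor to tube C) = 1.8 × 10^5/1200 = 150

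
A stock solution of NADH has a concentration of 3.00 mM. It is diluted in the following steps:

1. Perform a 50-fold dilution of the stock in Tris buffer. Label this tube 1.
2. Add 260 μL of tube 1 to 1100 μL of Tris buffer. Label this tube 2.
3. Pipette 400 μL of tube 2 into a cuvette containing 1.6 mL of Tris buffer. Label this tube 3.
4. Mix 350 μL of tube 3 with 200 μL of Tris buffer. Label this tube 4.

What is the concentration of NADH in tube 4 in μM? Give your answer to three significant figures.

1.46 μM

Step 1: 50-fold → factor 50
Step 2: 260 μL + 1100 μL = 1360 μL total → factor 1360/260 = 5.2308
Step 3: 400 μL + 1.6 mL = 2000 μL total → factor 2000/400 = 5
Step 4: 350 μL + 200 μL = 550 μL total → factor 550/350 = 1.5714
Overall dilution factor = 50 × 5.2308 × 5 × 1.5714 = 2054.9
Final = 3.00 mM / 2054.9 = 0.001460 mM = 1.46 μM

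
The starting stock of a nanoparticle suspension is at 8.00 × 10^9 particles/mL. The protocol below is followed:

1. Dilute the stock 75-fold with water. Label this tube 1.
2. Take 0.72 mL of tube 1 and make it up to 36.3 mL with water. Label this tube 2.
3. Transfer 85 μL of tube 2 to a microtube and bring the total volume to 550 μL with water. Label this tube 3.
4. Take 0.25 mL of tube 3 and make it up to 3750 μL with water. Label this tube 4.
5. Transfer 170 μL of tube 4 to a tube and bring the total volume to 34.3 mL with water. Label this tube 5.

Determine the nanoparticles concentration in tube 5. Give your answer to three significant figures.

108 particles/mL

Step 1: 75-fold → factor 75
Step 2: 0.72 mL brought to 36.3 mL → factor 36.3/0.72 = 50.417
Step 3: 85 μL brought to 550 μL → factor 550/85 = 6.4706
Step 4: 0.25 mL brought to 3750 μL → factor 3.75/0.25 = 15
Step 5: 170 μL brought to 34.3 mL → factor 34300/170 = 201.76
Overall dilution factor = 75 × 50.417 × 6.4706 × 15 × 201.76 = 7.4048 × 10^7
Final = 8.00 × 10^9 particles/mL / 7.4048 × 10^7 = 108 particles/mL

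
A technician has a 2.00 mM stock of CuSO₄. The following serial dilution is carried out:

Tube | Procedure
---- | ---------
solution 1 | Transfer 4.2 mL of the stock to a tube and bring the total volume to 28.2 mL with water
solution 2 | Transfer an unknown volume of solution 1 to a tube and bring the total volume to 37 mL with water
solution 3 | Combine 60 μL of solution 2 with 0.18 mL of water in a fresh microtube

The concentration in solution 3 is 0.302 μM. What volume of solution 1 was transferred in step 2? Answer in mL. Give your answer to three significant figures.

0.150 mL

Step 1: 4.2 mL brought to 28.2 mL → factor 28.2/4.2 = 6.7143
Step 2: v brought to 37 mL → factor = 37 mL/v
Step 3: 60 μL + 0.18 mL = 240 μL total → factor 240/60 = 4
Product of known-step factors = 26.857
Overall factor = 2.00 mM / (0.302 μM) = 6622.5
Step-2 factor = 6622.5 / 26.857 = 246.58
v = 37 mL / 246.58 = 0.150 mL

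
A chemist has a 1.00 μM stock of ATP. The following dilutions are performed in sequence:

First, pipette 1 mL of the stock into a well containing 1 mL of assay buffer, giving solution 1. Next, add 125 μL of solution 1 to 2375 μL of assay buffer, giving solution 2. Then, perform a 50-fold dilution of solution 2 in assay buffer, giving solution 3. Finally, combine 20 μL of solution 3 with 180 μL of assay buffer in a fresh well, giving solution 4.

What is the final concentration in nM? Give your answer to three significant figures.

0.0500 nM

Step 1: 1 mL + 1 mL = 2 mL total → factor 2/1 = 2
Step 2: 125 μL + 2375 μL = 2500 μL total → factor 2500/125 = 20
Step 3: 50-fold → factor 50
Step 4: 20 μL + 180 μL = 200 μL total → factor 200/20 = 10
Overall dilution factor = 2 × 20 × 50 × 10 = 20000
Final = 1.00 μM / 20000 = 5.000 × 10^-5 μM = 0.0500 nM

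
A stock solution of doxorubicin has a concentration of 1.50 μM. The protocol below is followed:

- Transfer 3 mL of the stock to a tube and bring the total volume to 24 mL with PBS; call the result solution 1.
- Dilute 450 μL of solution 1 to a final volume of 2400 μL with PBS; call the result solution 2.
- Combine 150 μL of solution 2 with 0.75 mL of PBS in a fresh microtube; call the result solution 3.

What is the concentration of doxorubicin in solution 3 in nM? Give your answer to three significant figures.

Step 1: 3 mL brought to 24 mL → factor 24/3 = 8
Step 2: 450 μL brought to 2400 μL → factor 2400/450 = 5.3333
Step 3: 150 μL + 0.75 mL = 900 μL total → factor 900/150 = 6
Overall dilution factor = 8 × 5.3333 × 6 = 256
Final = 1.50 μM / 256 = 0.005859 μM = 5.86 nM

5.86 nM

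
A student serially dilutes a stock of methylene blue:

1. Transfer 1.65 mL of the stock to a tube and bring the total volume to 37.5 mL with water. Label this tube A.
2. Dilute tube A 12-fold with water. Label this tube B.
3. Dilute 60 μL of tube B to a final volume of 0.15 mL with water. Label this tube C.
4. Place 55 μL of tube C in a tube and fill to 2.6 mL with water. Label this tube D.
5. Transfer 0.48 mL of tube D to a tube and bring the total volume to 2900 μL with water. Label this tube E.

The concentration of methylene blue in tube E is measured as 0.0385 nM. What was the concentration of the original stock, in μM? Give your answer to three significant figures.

7.50 μM

Step 1: 1.65 mL brought to 37.5 mL → factor 37.5/1.65 = 22.727
Step 2: 12-fold → factor 12
Step 3: 60 μL brought to 0.15 mL → factor 150/60 = 2.5
Step 4: 55 μL brought to 2.6 mL → factor 2600/55 = 47.273
Step 5: 0.48 mL brought to 2900 μL → factor 2.9/0.48 = 6.0417
Overall dilution factor = 22.727 × 12 × 2.5 × 47.273 × 6.0417 = 1.9473 × 10^5
Stock = 0.0385 nM × 1.9473 × 10^5 = 7497 nM = 7.50 μM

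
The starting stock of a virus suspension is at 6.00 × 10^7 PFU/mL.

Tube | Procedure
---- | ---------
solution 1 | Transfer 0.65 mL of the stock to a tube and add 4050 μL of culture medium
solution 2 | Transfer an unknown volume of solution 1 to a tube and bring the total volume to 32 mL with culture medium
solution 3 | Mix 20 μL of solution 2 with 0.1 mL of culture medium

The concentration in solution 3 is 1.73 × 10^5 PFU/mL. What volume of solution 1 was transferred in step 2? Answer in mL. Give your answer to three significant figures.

4.00 mL

Step 1: 0.65 mL + 4050 μL = 4.7 mL total → factor 4.7/0.65 = 7.2308
Step 2: v brought to 32 mL → factor = 32 mL/v
Step 3: 20 μL + 0.1 mL = 120 μL total → factor 120/20 = 6
Product of known-step factors = 43.385
Overall factor = 6.00 × 10^7 PFU/mL / (1.73 × 10^5 PFU/mL) = 346.82
Step-2 factor = 346.82 / 43.385 = 7.9941
v = 32 mL / 7.9941 = 4.00 mL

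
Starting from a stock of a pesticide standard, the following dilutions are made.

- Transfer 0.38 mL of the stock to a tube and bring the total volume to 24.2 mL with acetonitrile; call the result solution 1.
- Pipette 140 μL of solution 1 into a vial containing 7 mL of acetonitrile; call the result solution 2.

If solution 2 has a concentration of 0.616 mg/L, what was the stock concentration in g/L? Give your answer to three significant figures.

Step 1: 0.38 mL brought to 24.2 mL → factor 24.2/0.38 = 63.684
Step 2: 140 μL + 7 mL = 7140 μL total → factor 7140/140 = 51
Overall dilution factor = 63.684 × 51 = 3247.9
Stock = 0.616 mg/L × 3247.9 = 2001 mg/L = 2.00 g/L

2.00 g/L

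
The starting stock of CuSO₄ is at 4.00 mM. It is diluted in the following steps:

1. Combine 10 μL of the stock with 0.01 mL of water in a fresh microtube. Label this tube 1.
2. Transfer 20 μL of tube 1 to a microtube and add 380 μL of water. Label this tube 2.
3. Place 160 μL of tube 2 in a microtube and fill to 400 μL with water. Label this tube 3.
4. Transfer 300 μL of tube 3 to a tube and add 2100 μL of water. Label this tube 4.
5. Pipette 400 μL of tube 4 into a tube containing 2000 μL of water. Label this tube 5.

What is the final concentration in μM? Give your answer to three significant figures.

0.833 μM

Step 1: 10 μL + 0.01 mL = 20 μL total → factor 20/10 = 2
Step 2: 20 μL + 380 μL = 400 μL total → factor 400/20 = 20
Step 3: 160 μL brought to 400 μL → factor 400/160 = 2.5
Step 4: 300 μL + 2100 μL = 2400 μL total → factor 2400/300 = 8
Step 5: 400 μL + 2000 μL = 2400 μL total → factor 2400/400 = 6
Overall dilution factor = 2 × 20 × 2.5 × 8 × 6 = 4800
Final = 4.00 mM / 4800 = 0.0008333 mM = 0.833 μM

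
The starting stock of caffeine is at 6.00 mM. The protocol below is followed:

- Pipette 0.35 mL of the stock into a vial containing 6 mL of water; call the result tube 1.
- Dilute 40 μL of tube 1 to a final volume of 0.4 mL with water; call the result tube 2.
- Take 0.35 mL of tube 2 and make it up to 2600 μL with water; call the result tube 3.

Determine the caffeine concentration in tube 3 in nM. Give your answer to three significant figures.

Step 1: 0.35 mL + 6 mL = 6.35 mL total → factor 6.35/0.35 = 18.143
Step 2: 40 μL brought to 0.4 mL → factor 400/40 = 10
Step 3: 0.35 mL brought to 2600 μL → factor 2.6/0.35 = 7.4286
Overall dilution factor = 18.143 × 10 × 7.4286 = 1347.8
Final = 6.00 mM / 1347.8 = 0.004452 mM = 4.45 × 10^3 nM

4.45 × 10^3 nM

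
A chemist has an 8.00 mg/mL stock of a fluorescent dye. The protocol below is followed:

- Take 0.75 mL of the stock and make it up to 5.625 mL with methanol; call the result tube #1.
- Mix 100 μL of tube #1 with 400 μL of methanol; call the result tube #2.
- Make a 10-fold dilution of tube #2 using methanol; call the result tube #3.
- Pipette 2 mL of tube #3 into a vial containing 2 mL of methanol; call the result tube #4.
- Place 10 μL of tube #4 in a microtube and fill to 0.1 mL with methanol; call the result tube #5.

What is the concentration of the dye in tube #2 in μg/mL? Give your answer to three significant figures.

213 μg/mL

Step 1: 0.75 mL brought to 5.625 mL → factor 5.625/0.75 = 7.5
Step 2: 100 μL + 400 μL = 500 μL total → factor 500/100 = 5
Dilution factor through tube #2 = 7.5 × 5 = 37.5
[tube #2] = 8.00 mg/mL / 37.5 = 0.2133 mg/mL = 213 μg/mL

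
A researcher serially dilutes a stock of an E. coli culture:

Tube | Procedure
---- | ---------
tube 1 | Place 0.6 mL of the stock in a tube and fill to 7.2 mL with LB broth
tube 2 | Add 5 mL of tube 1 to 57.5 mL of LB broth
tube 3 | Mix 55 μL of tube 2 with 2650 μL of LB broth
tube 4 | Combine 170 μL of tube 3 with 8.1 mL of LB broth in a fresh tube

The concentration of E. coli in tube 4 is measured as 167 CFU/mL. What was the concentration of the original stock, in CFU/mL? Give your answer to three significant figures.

Step 1: 0.6 mL brought to 7.2 mL → factor 7.2/0.6 = 12
Step 2: 5 mL + 57.5 mL = 62.5 mL total → factor 62.5/5 = 12.5
Step 3: 55 μL + 2650 μL = 2705 μL total → factor 2705/55 = 49.182
Step 4: 170 μL + 8.1 mL = 8270 μL total → factor 8270/170 = 48.647
Overall dilution factor = 12 × 12.5 × 49.182 × 48.647 = 3.5888 × 10^5
Stock = 167 CFU/mL × 3.5888 × 10^5 = 5.99 × 10^7 CFU/mL

5.99 × 10^7 CFU/mL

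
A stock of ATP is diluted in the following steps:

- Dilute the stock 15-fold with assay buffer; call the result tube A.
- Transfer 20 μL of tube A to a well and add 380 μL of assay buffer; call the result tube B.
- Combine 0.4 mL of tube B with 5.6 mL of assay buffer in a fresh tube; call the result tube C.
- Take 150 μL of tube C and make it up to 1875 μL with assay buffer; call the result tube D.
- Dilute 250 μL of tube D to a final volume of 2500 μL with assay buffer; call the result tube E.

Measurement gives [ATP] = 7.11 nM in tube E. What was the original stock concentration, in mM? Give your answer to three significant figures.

4.00 mM

Step 1: 15-fold → factor 15
Step 2: 20 μL + 380 μL = 400 μL total → factor 400/20 = 20
Step 3: 0.4 mL + 5.6 mL = 6 mL total → factor 6/0.4 = 15
Step 4: 150 μL brought to 1875 μL → factor 1875/150 = 12.5
Step 5: 250 μL brought to 2500 μL → factor 2500/250 = 10
Overall dilution factor = 15 × 20 × 15 × 12.5 × 10 = 5.625 × 10^5
Stock = 7.11 nM × 5.625 × 10^5 = 3.999 × 10^6 nM = 4.00 mM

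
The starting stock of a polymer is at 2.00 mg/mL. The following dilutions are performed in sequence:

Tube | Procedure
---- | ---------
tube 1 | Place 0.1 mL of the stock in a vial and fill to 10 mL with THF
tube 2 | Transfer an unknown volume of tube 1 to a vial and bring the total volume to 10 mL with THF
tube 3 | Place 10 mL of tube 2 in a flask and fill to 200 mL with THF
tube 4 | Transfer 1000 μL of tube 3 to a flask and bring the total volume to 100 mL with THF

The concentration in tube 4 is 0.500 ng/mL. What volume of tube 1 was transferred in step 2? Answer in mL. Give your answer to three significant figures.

Step 1: 0.1 mL brought to 10 mL → factor 10/0.1 = 100
Step 2: v brought to 10 mL → factor = 10 mL/v
Step 3: 10 mL brought to 200 mL → factor 200/10 = 20
Step 4: 1000 μL brought to 100 mL → factor 1 × 10^5/1000 = 100
Product of known-step factors = 2 × 10^5
Overall factor = 2.00 mg/mL / (0.500 ng/mL) = 4 × 10^6
Step-2 factor = 4 × 10^6 / 2 × 10^5 = 20
v = 10 mL / 20 = 0.500 mL

0.500 mL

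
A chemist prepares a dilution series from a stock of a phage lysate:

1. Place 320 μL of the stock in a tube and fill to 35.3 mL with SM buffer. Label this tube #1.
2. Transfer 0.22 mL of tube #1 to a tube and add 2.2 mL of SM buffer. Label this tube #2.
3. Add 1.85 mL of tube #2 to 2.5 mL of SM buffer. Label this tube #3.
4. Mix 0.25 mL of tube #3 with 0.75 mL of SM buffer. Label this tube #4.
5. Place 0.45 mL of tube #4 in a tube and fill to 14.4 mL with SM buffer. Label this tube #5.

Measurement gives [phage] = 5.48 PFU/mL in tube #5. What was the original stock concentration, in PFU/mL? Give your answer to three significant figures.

Step 1: 320 μL brought to 35.3 mL → factor 35300/320 = 110.31
Step 2: 0.22 mL + 2.2 mL = 2.42 mL total → factor 2.42/0.22 = 11
Step 3: 1.85 mL + 2.5 mL = 4.35 mL total → factor 4.35/1.85 = 2.3514
Step 4: 0.25 mL + 0.75 mL = 1 mL total → factor 1/0.25 = 4
Step 5: 0.45 mL brought to 14.4 mL → factor 14.4/0.45 = 32
Overall dilution factor = 110.31 × 11 × 2.3514 × 4 × 32 = 3.6521 × 10^5
Stock = 5.48 PFU/mL × 3.6521 × 10^5 = 2.00 × 10^6 PFU/mL

2.00 × 10^6 PFU/mL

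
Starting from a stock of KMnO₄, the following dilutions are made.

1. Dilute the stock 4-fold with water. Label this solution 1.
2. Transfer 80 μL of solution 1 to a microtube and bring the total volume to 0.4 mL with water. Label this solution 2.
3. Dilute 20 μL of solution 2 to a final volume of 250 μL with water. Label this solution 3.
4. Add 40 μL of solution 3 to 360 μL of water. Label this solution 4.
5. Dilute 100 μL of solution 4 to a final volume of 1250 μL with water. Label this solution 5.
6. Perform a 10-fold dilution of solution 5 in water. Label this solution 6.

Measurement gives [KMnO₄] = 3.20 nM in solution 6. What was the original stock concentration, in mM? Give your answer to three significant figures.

1.00 mM

Step 1: 4-fold → factor 4
Step 2: 80 μL brought to 0.4 mL → factor 400/80 = 5
Step 3: 20 μL brought to 250 μL → factor 250/20 = 12.5
Step 4: 40 μL + 360 μL = 400 μL total → factor 400/40 = 10
Step 5: 100 μL brought to 1250 μL → factor 1250/100 = 12.5
Step 6: 10-fold → factor 10
Overall dilution factor = 4 × 5 × 12.5 × 10 × 12.5 × 10 = 3.125 × 10^5
Stock = 3.20 nM × 3.125 × 10^5 = 1.000 × 10^6 nM = 1.00 mM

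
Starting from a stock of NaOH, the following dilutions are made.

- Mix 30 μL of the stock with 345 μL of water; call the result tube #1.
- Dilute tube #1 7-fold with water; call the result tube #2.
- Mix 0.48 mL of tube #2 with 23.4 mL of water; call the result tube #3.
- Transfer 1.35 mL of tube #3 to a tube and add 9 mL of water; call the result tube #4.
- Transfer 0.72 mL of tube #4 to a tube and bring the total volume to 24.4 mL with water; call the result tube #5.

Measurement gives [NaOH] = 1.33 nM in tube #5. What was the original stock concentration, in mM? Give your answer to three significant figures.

Step 1: 30 μL + 345 μL = 375 μL total → factor 375/30 = 12.5
Step 2: 7-fold → factor 7
Step 3: 0.48 mL + 23.4 mL = 23.88 mL total → factor 23.88/0.48 = 49.75
Step 4: 1.35 mL + 9 mL = 10.35 mL total → factor 10.35/1.35 = 7.6667
Step 5: 0.72 mL brought to 24.4 mL → factor 24.4/0.72 = 33.889
Overall dilution factor = 12.5 × 7 × 49.75 × 7.6667 × 33.889 = 1.131 × 10^6
Stock = 1.33 nM × 1.131 × 10^6 = 1.504 × 10^6 nM = 1.50 mM

1.50 mM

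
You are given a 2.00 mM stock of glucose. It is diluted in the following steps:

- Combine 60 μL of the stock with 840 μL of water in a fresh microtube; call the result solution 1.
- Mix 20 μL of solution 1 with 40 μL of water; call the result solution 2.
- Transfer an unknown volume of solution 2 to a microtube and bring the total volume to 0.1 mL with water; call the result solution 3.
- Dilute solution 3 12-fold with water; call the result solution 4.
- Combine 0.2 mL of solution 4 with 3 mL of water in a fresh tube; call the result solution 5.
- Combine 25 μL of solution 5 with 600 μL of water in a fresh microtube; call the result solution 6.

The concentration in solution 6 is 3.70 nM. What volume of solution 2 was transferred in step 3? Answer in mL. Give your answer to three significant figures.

Step 1: 60 μL + 840 μL = 900 μL total → factor 900/60 = 15
Step 2: 20 μL + 40 μL = 60 μL total → factor 60/20 = 3
Step 3: v brought to 0.1 mL → factor = 0.1 mL/v
Step 4: 12-fold → factor 12
Step 5: 0.2 mL + 3 mL = 3.2 mL total → factor 3.2/0.2 = 16
Step 6: 25 μL + 600 μL = 625 μL total → factor 625/25 = 25
Product of known-step factors = 2.16 × 10^5
Overall factor = 2.00 mM / (3.70 nM) = 5.4054 × 10^5
Step-3 factor = 5.4054 × 10^5 / 2.16 × 10^5 = 2.5025
v = 0.1 mL / 2.5025 = 0.0400 mL

0.0400 mL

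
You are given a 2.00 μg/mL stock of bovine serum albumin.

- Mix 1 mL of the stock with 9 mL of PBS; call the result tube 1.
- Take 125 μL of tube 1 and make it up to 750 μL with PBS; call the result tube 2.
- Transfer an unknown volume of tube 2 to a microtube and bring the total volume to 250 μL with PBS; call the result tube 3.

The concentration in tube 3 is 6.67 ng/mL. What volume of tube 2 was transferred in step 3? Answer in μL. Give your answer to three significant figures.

50.0 μL

Step 1: 1 mL + 9 mL = 10 mL total → factor 10/1 = 10
Step 2: 125 μL brought to 750 μL → factor 750/125 = 6
Step 3: v brought to 250 μL → factor = 250 μL/v
Product of known-step factors = 60
Overall factor = 2.00 μg/mL / (6.67 ng/mL) = 299.85
Step-3 factor = 299.85 / 60 = 4.9975
v = 250 μL / 4.9975 = 50.0 μL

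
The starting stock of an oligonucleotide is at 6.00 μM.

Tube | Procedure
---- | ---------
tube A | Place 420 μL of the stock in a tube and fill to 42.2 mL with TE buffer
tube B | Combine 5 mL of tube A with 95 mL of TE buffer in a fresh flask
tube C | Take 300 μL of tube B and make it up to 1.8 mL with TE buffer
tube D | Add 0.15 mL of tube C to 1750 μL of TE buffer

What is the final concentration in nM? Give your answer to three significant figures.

Step 1: 420 μL brought to 42.2 mL → factor 42200/420 = 100.48
Step 2: 5 mL + 95 mL = 100 mL total → factor 100/5 = 20
Step 3: 300 μL brought to 1.8 mL → factor 1800/300 = 6
Step 4: 0.15 mL + 1750 μL = 1.9 mL total → factor 1.9/0.15 = 12.667
Overall dilution factor = 100.48 × 20 × 6 × 12.667 = 1.5272 × 10^5
Final = 6.00 μM / 1.5272 × 10^5 = 3.929 × 10^-5 μM = 0.0393 nM

0.0393 nM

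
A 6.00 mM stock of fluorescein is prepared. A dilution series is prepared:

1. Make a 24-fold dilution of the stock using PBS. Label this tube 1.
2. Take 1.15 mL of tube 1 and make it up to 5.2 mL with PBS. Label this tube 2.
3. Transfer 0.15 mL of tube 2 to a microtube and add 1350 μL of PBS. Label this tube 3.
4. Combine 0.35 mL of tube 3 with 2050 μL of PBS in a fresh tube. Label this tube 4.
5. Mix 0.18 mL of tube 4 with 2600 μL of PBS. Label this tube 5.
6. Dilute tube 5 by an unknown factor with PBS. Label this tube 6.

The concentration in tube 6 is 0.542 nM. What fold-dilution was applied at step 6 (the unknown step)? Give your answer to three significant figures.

Step 1: 24-fold → factor 24
Step 2: 1.15 mL brought to 5.2 mL → factor 5.2/1.15 = 4.5217
Step 3: 0.15 mL + 1350 μL = 1.5 mL total → factor 1.5/0.15 = 10
Step 4: 0.35 mL + 2050 μL = 2.4 mL total → factor 2.4/0.35 = 6.8571
Step 5: 0.18 mL + 2600 μL = 2.78 mL total → factor 2.78/0.18 = 15.444
Step 6: unknown factor x
Product of known-step factors = 1.1493 × 10^5
Overall factor = 6.00 mM / (0.542 nM) = 1.107 × 10^7
x = 1.107 × 10^7 / 1.1493 × 10^5 = 96.3

96.3-fold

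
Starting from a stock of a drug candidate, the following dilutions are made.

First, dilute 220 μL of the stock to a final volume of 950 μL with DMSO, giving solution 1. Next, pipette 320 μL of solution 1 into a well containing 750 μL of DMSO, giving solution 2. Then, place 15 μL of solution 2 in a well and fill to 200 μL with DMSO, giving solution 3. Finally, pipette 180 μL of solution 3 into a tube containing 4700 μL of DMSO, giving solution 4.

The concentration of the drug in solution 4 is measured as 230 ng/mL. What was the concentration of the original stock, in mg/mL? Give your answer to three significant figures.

Step 1: 220 μL brought to 950 μL → factor 950/220 = 4.3182
Step 2: 320 μL + 750 μL = 1070 μL total → factor 1070/320 = 3.3438
Step 3: 15 μL brought to 200 μL → factor 200/15 = 13.333
Step 4: 180 μL + 4700 μL = 4880 μL total → factor 4880/180 = 27.111
Overall dilution factor = 4.3182 × 3.3438 × 13.333 × 27.111 = 5219.4
Stock = 230 ng/mL × 5219.4 = 1.200 × 10^6 ng/mL = 1.20 mg/mL

1.20 mg/mL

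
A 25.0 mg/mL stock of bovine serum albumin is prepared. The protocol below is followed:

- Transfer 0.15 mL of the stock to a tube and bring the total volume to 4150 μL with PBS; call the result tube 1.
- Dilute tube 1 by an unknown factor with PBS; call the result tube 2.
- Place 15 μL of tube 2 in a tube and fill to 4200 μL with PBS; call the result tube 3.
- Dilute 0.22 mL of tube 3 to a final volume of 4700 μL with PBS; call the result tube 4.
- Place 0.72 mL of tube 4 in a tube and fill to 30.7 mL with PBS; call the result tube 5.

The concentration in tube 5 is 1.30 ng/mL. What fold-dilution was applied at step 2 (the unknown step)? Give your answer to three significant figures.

2.73-fold

Step 1: 0.15 mL brought to 4150 μL → factor 4.15/0.15 = 27.667
Step 2: unknown factor x
Step 3: 15 μL brought to 4200 μL → factor 4200/15 = 280
Step 4: 0.22 mL brought to 4700 μL → factor 4.7/0.22 = 21.364
Step 5: 0.72 mL brought to 30.7 mL → factor 30.7/0.72 = 42.639
Product of known-step factors = 7.0566 × 10^6
Overall factor = 25.0 mg/mL / (1.30 ng/mL) = 1.9231 × 10^7
x = 1.9231 × 10^7 / 7.0566 × 10^6 = 2.73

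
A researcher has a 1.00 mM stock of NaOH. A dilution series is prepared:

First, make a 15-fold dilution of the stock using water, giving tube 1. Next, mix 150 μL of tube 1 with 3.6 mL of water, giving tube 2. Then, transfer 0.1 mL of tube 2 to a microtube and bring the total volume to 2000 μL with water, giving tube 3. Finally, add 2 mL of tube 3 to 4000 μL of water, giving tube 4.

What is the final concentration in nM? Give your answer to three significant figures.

44.4 nM

Step 1: 15-fold → factor 15
Step 2: 150 μL + 3.6 mL = 3750 μL total → factor 3750/150 = 25
Step 3: 0.1 mL brought to 2000 μL → factor 2/0.1 = 20
Step 4: 2 mL + 4000 μL = 6 mL total → factor 6/2 = 3
Overall dilution factor = 15 × 25 × 20 × 3 = 22500
Final = 1.00 mM / 22500 = 4.444 × 10^-5 mM = 44.4 nM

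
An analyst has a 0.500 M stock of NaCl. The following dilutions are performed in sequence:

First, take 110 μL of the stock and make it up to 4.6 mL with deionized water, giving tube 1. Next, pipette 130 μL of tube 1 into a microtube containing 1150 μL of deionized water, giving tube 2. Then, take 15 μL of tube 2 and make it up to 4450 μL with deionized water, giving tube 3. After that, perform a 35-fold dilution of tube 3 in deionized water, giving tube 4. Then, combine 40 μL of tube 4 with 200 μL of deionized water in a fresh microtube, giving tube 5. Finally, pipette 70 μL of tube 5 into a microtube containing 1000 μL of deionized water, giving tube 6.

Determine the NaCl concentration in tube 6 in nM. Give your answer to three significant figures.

1.28 nM

Step 1: 110 μL brought to 4.6 mL → factor 4600/110 = 41.818
Step 2: 130 μL + 1150 μL = 1280 μL total → factor 1280/130 = 9.8462
Step 3: 15 μL brought to 4450 μL → factor 4450/15 = 296.67
Step 4: 35-fold → factor 35
Step 5: 40 μL + 200 μL = 240 μL total → factor 240/40 = 6
Step 6: 70 μL + 1000 μL = 1070 μL total → factor 1070/70 = 15.286
Overall dilution factor = 41.818 × 9.8462 × 296.67 × 35 × 6 × 15.286 = 3.9211 × 10^8
Final = 0.500 M / 3.9211 × 10^8 = 1.275 × 10^-9 M = 1.28 nM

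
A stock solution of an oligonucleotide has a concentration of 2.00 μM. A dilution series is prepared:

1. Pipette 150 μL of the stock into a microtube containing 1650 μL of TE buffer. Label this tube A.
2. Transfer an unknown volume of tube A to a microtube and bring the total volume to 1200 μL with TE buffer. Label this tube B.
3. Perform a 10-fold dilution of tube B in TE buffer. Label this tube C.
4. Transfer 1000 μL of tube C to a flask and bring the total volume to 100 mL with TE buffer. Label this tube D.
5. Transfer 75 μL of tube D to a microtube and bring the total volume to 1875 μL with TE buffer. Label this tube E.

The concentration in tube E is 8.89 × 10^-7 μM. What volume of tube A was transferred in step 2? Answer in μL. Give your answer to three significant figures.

160 μL

Step 1: 150 μL + 1650 μL = 1800 μL total → factor 1800/150 = 12
Step 2: v brought to 1200 μL → factor = 1200 μL/v
Step 3: 10-fold → factor 10
Step 4: 1000 μL brought to 100 mL → factor 1 × 10^5/1000 = 100
Step 5: 75 μL brought to 1875 μL → factor 1875/75 = 25
Product of known-step factors = 3 × 10^5
Overall factor = 2.00 μM / (8.89 × 10^-7 μM) = 2.2497 × 10^6
Step-2 factor = 2.2497 × 10^6 / 3 × 10^5 = 7.4991
v = 1200 μL / 7.4991 = 160 μL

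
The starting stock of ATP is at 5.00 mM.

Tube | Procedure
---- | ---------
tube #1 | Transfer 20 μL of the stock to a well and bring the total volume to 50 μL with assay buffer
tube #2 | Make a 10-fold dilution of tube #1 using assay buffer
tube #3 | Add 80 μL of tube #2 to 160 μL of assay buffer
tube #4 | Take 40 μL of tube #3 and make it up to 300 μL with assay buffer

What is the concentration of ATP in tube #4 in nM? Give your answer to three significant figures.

Step 1: 20 μL brought to 50 μL → factor 50/20 = 2.5
Step 2: 10-fold → factor 10
Step 3: 80 μL + 160 μL = 240 μL total → factor 240/80 = 3
Step 4: 40 μL brought to 300 μL → factor 300/40 = 7.5
Overall dilution factor = 2.5 × 10 × 3 × 7.5 = 562.5
Final = 5.00 mM / 562.5 = 0.008889 mM = 8.89 × 10^3 nM

8.89 × 10^3 nM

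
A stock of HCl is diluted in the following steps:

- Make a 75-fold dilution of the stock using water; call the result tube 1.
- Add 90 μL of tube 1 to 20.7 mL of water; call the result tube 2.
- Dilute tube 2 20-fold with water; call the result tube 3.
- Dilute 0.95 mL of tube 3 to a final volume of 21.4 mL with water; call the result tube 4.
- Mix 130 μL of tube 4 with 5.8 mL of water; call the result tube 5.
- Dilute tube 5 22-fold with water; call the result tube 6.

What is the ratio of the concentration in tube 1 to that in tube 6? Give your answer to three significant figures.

Step 1: 75-fold → factor 75
Step 2: 90 μL + 20.7 mL = 20790 μL total → factor 20790/90 = 231
Step 3: 20-fold → factor 20
Step 4: 0.95 mL brought to 21.4 mL → factor 21.4/0.95 = 22.526
Step 5: 130 μL + 5.8 mL = 5930 μL total → factor 5930/130 = 45.615
Step 6: 22-fold → factor 22
Dilution factor to tube 1 = 75; to tube 6 = 7.833 × 10^9
[tube 1]/[tube 6] = (factor to tube 6)/(factor to tube 1) = 7.833 × 10^9/75 = 1.04 × 10^8

1.04 × 10^8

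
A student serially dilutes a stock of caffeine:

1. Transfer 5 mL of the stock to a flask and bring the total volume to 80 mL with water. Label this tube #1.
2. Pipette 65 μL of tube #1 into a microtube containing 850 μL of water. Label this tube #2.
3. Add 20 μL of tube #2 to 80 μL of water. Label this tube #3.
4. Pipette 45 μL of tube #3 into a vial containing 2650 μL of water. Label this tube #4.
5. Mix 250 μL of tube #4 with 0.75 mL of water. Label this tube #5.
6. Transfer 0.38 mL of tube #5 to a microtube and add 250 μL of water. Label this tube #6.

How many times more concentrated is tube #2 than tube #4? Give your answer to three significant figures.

Step 1: 5 mL brought to 80 mL → factor 80/5 = 16
Step 2: 65 μL + 850 μL = 915 μL total → factor 915/65 = 14.077
Step 3: 20 μL + 80 μL = 100 μL total → factor 100/20 = 5
Step 4: 45 μL + 2650 μL = 2695 μL total → factor 2695/45 = 59.889
Dilution factor to tube #2 = 225.23; to tube #4 = 67444
[tube #2]/[tube #4] = (factor to tube #4)/(factor to tube #2) = 67444/225.23 = 299

299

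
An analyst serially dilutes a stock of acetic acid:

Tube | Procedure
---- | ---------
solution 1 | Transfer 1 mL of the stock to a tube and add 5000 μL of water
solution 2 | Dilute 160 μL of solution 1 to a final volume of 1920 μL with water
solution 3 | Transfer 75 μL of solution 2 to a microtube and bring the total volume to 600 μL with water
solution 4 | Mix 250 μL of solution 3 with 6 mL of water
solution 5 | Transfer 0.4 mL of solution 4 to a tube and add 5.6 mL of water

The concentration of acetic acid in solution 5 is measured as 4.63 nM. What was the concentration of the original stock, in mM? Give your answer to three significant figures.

1.00 mM

Step 1: 1 mL + 5000 μL = 6 mL total → factor 6/1 = 6
Step 2: 160 μL brought to 1920 μL → factor 1920/160 = 12
Step 3: 75 μL brought to 600 μL → factor 600/75 = 8
Step 4: 250 μL + 6 mL = 6250 μL total → factor 6250/250 = 25
Step 5: 0.4 mL + 5.6 mL = 6 mL total → factor 6/0.4 = 15
Overall dilution factor = 6 × 12 × 8 × 25 × 15 = 2.16 × 10^5
Stock = 4.63 nM × 2.16 × 10^5 = 1.000 × 10^6 nM = 1.00 mM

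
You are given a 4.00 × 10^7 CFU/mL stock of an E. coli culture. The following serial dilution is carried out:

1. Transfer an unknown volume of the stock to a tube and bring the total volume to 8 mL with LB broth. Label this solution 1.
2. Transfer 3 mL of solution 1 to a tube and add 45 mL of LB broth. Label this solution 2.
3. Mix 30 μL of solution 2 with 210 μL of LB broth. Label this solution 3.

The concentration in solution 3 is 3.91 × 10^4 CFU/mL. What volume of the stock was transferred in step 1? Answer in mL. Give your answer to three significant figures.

Step 1: v brought to 8 mL → factor = 8 mL/v
Step 2: 3 mL + 45 mL = 48 mL total → factor 48/3 = 16
Step 3: 30 μL + 210 μL = 240 μL total → factor 240/30 = 8
Product of known-step factors = 128
Overall factor = 4.00 × 10^7 CFU/mL / (3.91 × 10^4 CFU/mL) = 1023
Step-1 factor = 1023 / 128 = 7.9923
v = 8 mL / 7.9923 = 1.00 mL

1.00 mL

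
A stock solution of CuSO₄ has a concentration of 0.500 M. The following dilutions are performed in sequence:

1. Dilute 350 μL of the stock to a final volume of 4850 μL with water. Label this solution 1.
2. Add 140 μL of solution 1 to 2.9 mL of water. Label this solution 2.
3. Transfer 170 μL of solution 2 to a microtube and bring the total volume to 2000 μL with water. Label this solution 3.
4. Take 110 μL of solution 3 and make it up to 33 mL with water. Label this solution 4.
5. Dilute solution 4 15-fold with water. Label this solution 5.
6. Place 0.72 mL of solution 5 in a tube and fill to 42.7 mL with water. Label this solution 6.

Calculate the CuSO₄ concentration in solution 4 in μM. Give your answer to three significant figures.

0.471 μM

Step 1: 350 μL brought to 4850 μL → factor 4850/350 = 13.857
Step 2: 140 μL + 2.9 mL = 3040 μL total → factor 3040/140 = 21.714
Step 3: 170 μL brought to 2000 μL → factor 2000/170 = 11.765
Step 4: 110 μL brought to 33 mL → factor 33000/110 = 300
Dilution factor through solution 4 = 13.857 × 21.714 × 11.765 × 300 = 1.062 × 10^6
[solution 4] = 0.500 M / 1.062 × 10^6 = 4.708 × 10^-7 M = 0.471 μM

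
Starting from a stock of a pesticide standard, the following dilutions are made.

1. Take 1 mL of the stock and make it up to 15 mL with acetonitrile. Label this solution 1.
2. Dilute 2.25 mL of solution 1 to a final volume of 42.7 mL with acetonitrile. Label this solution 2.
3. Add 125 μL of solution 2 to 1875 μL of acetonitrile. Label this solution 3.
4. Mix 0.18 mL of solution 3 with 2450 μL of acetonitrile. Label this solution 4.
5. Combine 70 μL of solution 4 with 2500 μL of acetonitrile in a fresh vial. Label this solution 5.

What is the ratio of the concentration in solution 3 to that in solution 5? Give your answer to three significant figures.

Step 1: 1 mL brought to 15 mL → factor 15/1 = 15
Step 2: 2.25 mL brought to 42.7 mL → factor 42.7/2.25 = 18.978
Step 3: 125 μL + 1875 μL = 2000 μL total → factor 2000/125 = 16
Step 4: 0.18 mL + 2450 μL = 2.63 mL total → factor 2.63/0.18 = 14.611
Step 5: 70 μL + 2500 μL = 2570 μL total → factor 2570/70 = 36.714
Dilution factor to solution 3 = 4554.7; to solution 5 = 2.4433 × 10^6
[solution 3]/[solution 5] = (factor to solution 5)/(factor to solution 3) = 2.4433 × 10^6/4554.7 = 536

536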